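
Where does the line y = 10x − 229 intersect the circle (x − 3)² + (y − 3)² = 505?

(22, −9) and (24, 11)

Substitute y = 10x − 229:
101x² − 4646x + 53328 = 0  ⟹  x² − 46x + 528 = 0
x = 24 or x = 22, giving (24, 11) and (22, −9).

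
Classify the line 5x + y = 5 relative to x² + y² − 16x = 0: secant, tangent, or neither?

secant

Centre (8, 0), r² = 64. Distance² from centre to line = (35)²/26 = 1225/26.
Since d² < r², the line cuts the circle twice.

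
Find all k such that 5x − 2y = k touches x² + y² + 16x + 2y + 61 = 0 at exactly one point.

k = −38 ± 2√29

The line touches the circle iff its distance from (−8, −1) is 2:
|5·(−8) − 2·(−1) − k| / √29 = 2
|k − (−38)| = 2√29.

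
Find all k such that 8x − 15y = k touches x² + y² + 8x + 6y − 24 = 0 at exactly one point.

k = −106 or k = 132

For a tangent, require d(centre, line) = r = 7.
|8·(−4) − 15·(−3) − k| / √289 = 7
|k − (13)| = 7·17, so k = 132 or k = −106.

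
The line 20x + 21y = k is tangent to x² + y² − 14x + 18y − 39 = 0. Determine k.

k = −426 or k = 328

Tangency holds when the distance from the centre (7, −9) to the line equals the radius 13:
|20·7 + 21·(−9) − k| / √841 = 13
|k − (−49)| = 13·29, so k = 328 or k = −426.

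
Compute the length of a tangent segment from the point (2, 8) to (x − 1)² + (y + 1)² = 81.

1

The centre is (1, −1) and r = 9. The square of the distance from P to the centre is 1 + 81 = 82.
The tangent meets the radius at right angles, so tangent² = |PO|² − r² = 82 − 81 = 1.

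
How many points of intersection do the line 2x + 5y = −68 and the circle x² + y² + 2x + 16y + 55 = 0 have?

Centre (−1, −8), r² = 10. Distance² from centre to line = (26)²/29 = 676/29.
Since d² > r², the line lies outside the circle.

0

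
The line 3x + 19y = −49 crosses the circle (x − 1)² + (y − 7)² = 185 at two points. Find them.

From the line, y = (−49 − 3x)/19. Substituting:
370x² + 370x − 33300 = 0  ⟹  x² + x − 90 = 0
x = 9 or x = −10, giving (9, −4) and (−10, −1).

(−10, −1) and (9, −4)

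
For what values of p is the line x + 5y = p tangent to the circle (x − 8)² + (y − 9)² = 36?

For a tangent, require d(centre, line) = r = 6.
|1·8 + 5·9 − p| / √26 = 6
|p − (53)| = 6√26.

p = 53 ± 6√26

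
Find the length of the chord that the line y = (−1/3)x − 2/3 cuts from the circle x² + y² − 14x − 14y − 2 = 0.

2√10

Centre (7, 7), r² = 100. Perpendicular distance d from centre to line = |30| / √10 = 30/√10.
Half the chord is √(r² − d²) = √(10), so the full chord is 2√10.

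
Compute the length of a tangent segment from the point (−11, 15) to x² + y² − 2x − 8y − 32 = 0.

6√6

The centre is (1, 4) and r = 7. The square of the distance from P to the centre is 144 + 121 = 265.
Power of the point: PT² = |PO|² − r² = 216, so PT = 6√6.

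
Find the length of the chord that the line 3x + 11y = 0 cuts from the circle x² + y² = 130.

2√130

Express y = (−3x)/11 and substitute into the circle:
130x² − 15730 = 0  ⟹  x² − 121 = 0
x = 11 or x = −11, giving (11, −3) and (−11, 3).
|(11, −3) − (−11, 3)| = √((22)² + (−6)²) = 2√130.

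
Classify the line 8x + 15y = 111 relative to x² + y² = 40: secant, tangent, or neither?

neither

Substituting the line into the circle gives 289x² − 1776x + 3321 = 0.
Discriminant = (−1776)² − 4·289·(3321) = −684900 < 0.
No real roots: the line does not meet the circle.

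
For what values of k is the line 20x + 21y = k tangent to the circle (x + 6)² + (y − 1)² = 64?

Tangency holds when the distance from the centre (−6, 1) to the line equals the radius 8:
|20·(−6) + 21·1 − k| / √841 = 8
|k − (−99)| = 8·29, so k = 133 or k = −331.

k = −331 or k = 133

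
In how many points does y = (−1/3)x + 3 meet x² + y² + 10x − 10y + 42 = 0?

2

d² = (1·(−5) + 3·5 − (9))²/10 = 1/10; r² = 8.
Since d² < r², the line cuts the circle twice.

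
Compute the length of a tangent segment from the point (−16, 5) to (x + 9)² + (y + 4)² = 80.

With centre O = (−9, −4), |OP|² = 130 and r² = 80.
The tangent meets the radius at right angles, so tangent² = |PO|² − r² = 130 − 80 = 50.

5√2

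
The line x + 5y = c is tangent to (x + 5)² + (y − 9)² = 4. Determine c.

c = 40 ± 2√26

The line touches the circle iff its distance from (−5, 9) is 2:
|1·(−5) + 5·9 − c| / √26 = 2
|c − (40)| = 2√26.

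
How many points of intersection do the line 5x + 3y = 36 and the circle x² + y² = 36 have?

Substituting the line into the circle gives 34x² − 360x + 972 = 0.
Discriminant = (−360)² − 4·34·(972) = −2592 < 0.
No real roots: the line does not meet the circle.

0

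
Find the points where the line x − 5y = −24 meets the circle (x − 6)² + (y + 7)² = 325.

Substitute y = (24 + x)/5:
26x² − 182x − 3744 = 0  ⟹  x² − 7x − 144 = 0
x = 16 or x = −9, giving (16, 8) and (−9, 3).

(−9, 3) and (16, 8)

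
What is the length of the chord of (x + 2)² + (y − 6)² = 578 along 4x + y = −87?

6√17

Centre (−2, 6), r² = 578. Perpendicular distance d from centre to line = |85| / √17 = 85/√17.
Half the chord is √(r² − d²) = √(153), so the full chord is 6√17.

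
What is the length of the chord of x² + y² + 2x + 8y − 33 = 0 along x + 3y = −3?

4√10

Express y = (−3 − x)/3 and substitute into the circle:
10x² − 360 = 0  ⟹  x² − 36 = 0
x = 6 or x = −6, giving (6, −3) and (−6, 1).
Chord length = distance between (6, −3) and (−6, 1) = √160 = 4√10.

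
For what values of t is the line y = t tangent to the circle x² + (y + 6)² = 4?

The line touches the circle iff its distance from (0, −6) is 2:
|0·0 + 1·(−6) − t| / √1 = 2
|t − (−6)| = 2, so t = −4 or t = −8.

t = −8 or t = −4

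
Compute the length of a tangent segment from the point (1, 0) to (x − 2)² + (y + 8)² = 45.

The centre is (2, −8) and r = 3√5. The square of the distance from P to the centre is 1 + 64 = 65.
By the tangent–radius right angle, tangent length = √(|PO|² − r²) = √20 = 2√5.

2√5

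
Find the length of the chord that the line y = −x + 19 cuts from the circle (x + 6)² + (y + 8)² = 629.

Centre (−6, −8), r² = 629. Perpendicular distance d from centre to line = |−33| / √2 = 33/√2.
Chord = 2√(r² − d²) = 2·√(169/2) = 13√2.

13√2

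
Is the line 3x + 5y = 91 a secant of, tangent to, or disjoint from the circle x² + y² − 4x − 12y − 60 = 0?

secant

Substituting the line into the circle gives 34x² − 466x + 1321 = 0.
Δ = 217156 − 179656 = 37500.
Two real roots: the line is a secant.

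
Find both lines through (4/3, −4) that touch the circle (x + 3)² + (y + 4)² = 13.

3x − 2y = 12 and 3x + 2y = −4

Let a tangent through (4/3, −4) have slope m. Its distance from (−3, −4) must equal √13:
(−13/3m − (0))² = 13(m² + 1)
4m² − 9 = 0, so m = 3/2 or m = −3/2.
With m = 3/2: 3x − 2y = 12. With m = −3/2: 3x + 2y = −4.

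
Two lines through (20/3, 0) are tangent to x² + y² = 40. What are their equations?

A line y − (0) = m(x − (20/3)) is tangent when its distance from (0, 0) is 2√10:
(−20/3m − (0))² = 40(m² + 1)
m² − 9 = 0, so m = 3 or m = −3.
With m = 3: 3x − y = 20. With m = −3: 3x + y = 20.

3x − y = 20 and 3x + y = 20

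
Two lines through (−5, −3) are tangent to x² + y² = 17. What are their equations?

A line y − (−3) = m(x − (−5)) is tangent when its distance from (0, 0) is √17:
(5m − (3))² = 17(m² + 1)
4m² − 15m − 4 = 0, so m = 4 or m = −1/4.
Through (−5, −3) these give 4x − y = −17 and x + 4y = −17.

4x − y = −17 and x + 4y = −17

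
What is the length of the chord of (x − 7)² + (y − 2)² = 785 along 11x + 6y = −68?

The distance from (7, 2) to the line is 157/√157, and r² = 785.
Chord = 2√(r² − d²) = 2·√(628) = 4√157.

4√157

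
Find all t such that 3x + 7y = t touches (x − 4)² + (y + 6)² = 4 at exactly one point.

Tangency holds when the distance from the centre (4, −6) to the line equals the radius 2:
|3·4 + 7·(−6) − t| / √58 = 2
|t − (−30)| = 2√58.

t = −30 ± 2√58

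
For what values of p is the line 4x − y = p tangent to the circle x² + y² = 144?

p = ±12√17

For a tangent, require d(centre, line) = r = 12.
|4·0 − 1·0 − p| / √17 = 12
|p| = 12√17.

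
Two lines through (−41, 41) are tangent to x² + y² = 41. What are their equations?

4x + 5y = 41 and 5x + 4y = −41

A line y − (41) = m(x − (−41)) is tangent when its distance from (0, 0) is √41:
(41m − (−41))² = 41(m² + 1)
20m² + 41m + 20 = 0, so m = −4/5 or m = −5/4.
Through (−41, 41) these give 4x + 5y = 41 and 5x + 4y = −41.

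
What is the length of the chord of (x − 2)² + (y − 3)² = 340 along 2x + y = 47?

4√5

The distance from (2, 3) to the line is 40/√5, and r² = 340.
Half the chord is √(r² − d²) = √(20), so the full chord is 4√5.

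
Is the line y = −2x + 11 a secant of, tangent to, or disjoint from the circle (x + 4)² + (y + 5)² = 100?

Centre (−4, −5), r² = 100. Distance² from centre to line = (−24)²/5 = 576/5.
Since d² > r², the line lies outside the circle.

disjoint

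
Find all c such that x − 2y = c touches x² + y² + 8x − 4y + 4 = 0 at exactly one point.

c = −8 ± 4√5

The line touches the circle iff its distance from (−4, 2) is 4:
|1·(−4) − 2·2 − c| / √5 = 4
|c − (−8)| = 4√5.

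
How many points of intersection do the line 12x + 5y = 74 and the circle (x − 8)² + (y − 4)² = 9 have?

0

Centre (8, 4), r² = 9. Distance² from centre to line = (42)²/169 = 1764/169.
Since d² > r², the line lies outside the circle.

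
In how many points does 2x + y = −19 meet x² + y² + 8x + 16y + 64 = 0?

2

Substituting the line into the circle gives 5x² + 52x + 121 = 0.
Discriminant = (52)² − 4·5·(121) = 284 > 0.
Two real roots: the line is a secant.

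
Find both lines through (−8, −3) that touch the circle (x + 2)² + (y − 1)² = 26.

x + 5y = −23 and 5x − y = −37

Let a tangent through (−8, −3) have slope m. Its distance from (−2, 1) must equal √26:
[m·(6) − (4)]² = 26(m² + 1)
5m² − 24m − 5 = 0, so m = −1/5 or m = 5.
With m = −1/5: x + 5y = −23. With m = 5: 5x − y = −37.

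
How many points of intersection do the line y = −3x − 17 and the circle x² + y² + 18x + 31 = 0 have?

2

Centre (−9, 0), r² = 50. Distance² from centre to line = (−10)²/10 = 10.
Since d² < r², the line cuts the circle twice.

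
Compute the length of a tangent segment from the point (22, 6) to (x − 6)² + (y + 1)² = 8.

The centre is (6, −1) and r = 2√2. The square of the distance from P to the centre is 256 + 49 = 305.
The tangent meets the radius at right angles, so tangent² = |PO|² − r² = 305 − 8 = 297.

3√33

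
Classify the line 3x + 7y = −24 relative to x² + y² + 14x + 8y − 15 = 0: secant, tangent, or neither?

secant

Centre (−7, −4), r² = 80. Distance² from centre to line = (−25)²/58 = 625/58.
Since d² < r², the line cuts the circle twice.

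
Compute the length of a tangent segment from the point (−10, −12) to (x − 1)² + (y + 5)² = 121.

The centre is (1, −5) and r = 11. The square of the distance from P to the centre is 121 + 49 = 170.
The tangent meets the radius at right angles, so tangent² = |PO|² − r² = 170 − 121 = 49.

7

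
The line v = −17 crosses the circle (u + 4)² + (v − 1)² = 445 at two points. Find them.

Substitute v = −17:
u² + 8u − 105 = 0
u = 7 or u = −15, giving (7, −17) and (−15, −17).

(−15, −17) and (7, −17)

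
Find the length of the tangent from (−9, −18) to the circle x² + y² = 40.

√365

Centre (0, 0), r² = 40. |PO|² = (−9)² + (−18)² = 405.
By the tangent–radius right angle, tangent length = √(|PO|² − r²) = √365.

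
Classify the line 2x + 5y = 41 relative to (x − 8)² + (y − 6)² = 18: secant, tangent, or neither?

Centre (8, 6), r² = 18. Distance² from centre to line = (5)²/29 = 25/29.
Since d² < r², the line cuts the circle twice.

secant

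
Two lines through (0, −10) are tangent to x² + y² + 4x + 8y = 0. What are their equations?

2x − y = 10 and x + 2y = −20

Let a tangent through (0, −10) have slope m. Its distance from (−2, −4) must equal 2√5:
[m·(−2) − (6)]² = 20(m² + 1)
2m² − 3m − 2 = 0, so m = 2 or m = −1/2.
Through (0, −10) these give 2x − y = 10 and x + 2y = −20.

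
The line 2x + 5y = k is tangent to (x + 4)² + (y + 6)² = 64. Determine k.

The line touches the circle iff its distance from (−4, −6) is 8:
|2·(−4) + 5·(−6) − k| / √29 = 8
|k − (−38)| = 8√29.

k = −38 ± 8√29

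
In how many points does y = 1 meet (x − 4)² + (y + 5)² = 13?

Substituting the line into the circle gives x² − 8x + 39 = 0.
Δ = 64 − 156 = −92.
No real roots: the line does not meet the circle.

0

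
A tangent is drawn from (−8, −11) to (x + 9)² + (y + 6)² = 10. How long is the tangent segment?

The centre is (−9, −6) and r = √10. The square of the distance from P to the centre is 1 + 25 = 26.
By the tangent–radius right angle, tangent length = √(|PO|² − r²) = √16 = 4.

4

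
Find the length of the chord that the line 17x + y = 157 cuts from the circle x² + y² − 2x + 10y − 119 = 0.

√290

Express y = −17x + 157 and substitute into the circle:
290x² − 5510x + 26100 = 0  ⟹  x² − 19x + 90 = 0
x = 10 or x = 9, giving (10, −13) and (9, 4).
Chord length = distance between (10, −13) and (9, 4) = √290 = √290.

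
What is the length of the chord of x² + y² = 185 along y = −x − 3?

19√2

Centre (0, 0), r² = 185. Perpendicular distance d from centre to line = |3| / √2 = 3/√2.
Chord = 2√(r² − d²) = 2·√(361/2) = 19√2.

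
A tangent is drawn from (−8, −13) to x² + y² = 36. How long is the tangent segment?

√197

With centre O = (0, 0), |OP|² = 233 and r² = 36.
By the tangent–radius right angle, tangent length = √(|PO|² − r²) = √197.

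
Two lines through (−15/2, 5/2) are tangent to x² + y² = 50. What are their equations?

7x + y = −50 and x − y = −10

Let a tangent through (−15/2, 5/2) have slope m. Its distance from (0, 0) must equal 5√2:
(15/2m − (−5/2))² = 50(m² + 1)
m² + 6m − 7 = 0, so m = −7 or m = 1.
Through (−15/2, 5/2) these give 7x + y = −50 and x − y = −10.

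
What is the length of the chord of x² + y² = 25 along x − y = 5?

5√2

From the line, y = x − 5. Substituting:
2x² − 10x = 0  ⟹  x² − 5x = 0
x = 5 or x = 0, giving (5, 0) and (0, −5).
|(5, 0) − (0, −5)| = √((5)² + (5)²) = 5√2.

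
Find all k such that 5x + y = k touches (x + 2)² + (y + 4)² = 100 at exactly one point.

k = −14 ± 10√26

For a tangent, require d(centre, line) = r = 10.
|5·(−2) + 1·(−4) − k| / √26 = 10
|k − (−14)| = 10√26.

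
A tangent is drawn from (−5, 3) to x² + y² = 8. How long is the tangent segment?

√26

The centre is (0, 0) and r = 2√2. The square of the distance from P to the centre is 25 + 9 = 34.
By the tangent–radius right angle, tangent length = √(|PO|² − r²) = √26.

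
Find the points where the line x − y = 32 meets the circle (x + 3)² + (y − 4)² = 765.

Express y = x − 32 and substitute into the circle:
2x² − 66x + 540 = 0  ⟹  x² − 33x + 270 = 0
x = 18 or x = 15, giving (18, −14) and (15, −17).

(15, −17) and (18, −14)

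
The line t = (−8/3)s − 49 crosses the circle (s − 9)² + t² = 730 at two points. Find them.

(−18, −1) and (−12, −17)

Express t = (−147 − 8s)/3 and substitute into the circle:
73s² + 2190s + 15768 = 0  ⟹  s² + 30s + 216 = 0
s = −12 or s = −18, giving (−12, −17) and (−18, −1).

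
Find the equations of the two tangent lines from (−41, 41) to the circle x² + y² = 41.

Let a tangent through (−41, 41) have slope m. Its distance from (0, 0) must equal √41:
[m·(41) − (−41)]² = 41(m² + 1)
20m² + 41m + 20 = 0, so m = −5/4 or m = −4/5.
With m = −5/4: 5x + 4y = −41. With m = −4/5: 4x + 5y = 41.

5x + 4y = −41 and 4x + 5y = 41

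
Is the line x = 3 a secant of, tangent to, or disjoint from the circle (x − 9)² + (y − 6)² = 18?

disjoint

Substituting the line into the circle gives y² − 12y + 54 = 0.
Discriminant = (−12)² − 4·1·(54) = −72 < 0.
No real roots: the line does not meet the circle.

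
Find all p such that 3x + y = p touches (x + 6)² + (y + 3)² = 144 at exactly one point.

The line touches the circle iff its distance from (−6, −3) is 12:
|3·(−6) + 1·(−3) − p| / √10 = 12
|p − (−21)| = 12√10.

p = −21 ± 12√10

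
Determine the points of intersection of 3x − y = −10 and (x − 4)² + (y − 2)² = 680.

Express y = 3x + 10 and substitute into the circle:
10x² + 40x − 600 = 0  ⟹  x² + 4x − 60 = 0
x = 6 or x = −10, giving (6, 28) and (−10, −20).

(−10, −20) and (6, 28)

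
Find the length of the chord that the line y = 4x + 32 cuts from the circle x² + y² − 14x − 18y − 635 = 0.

From the line, y = 4x + 32. Substituting:
17x² + 170x − 187 = 0  ⟹  x² + 10x − 11 = 0
x = 1 or x = −11, giving (1, 36) and (−11, −12).
Chord length = distance between (1, 36) and (−11, −12) = √2448 = 12√17.

12√17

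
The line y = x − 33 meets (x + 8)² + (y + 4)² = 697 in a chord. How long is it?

5√2

The distance from (−8, −4) to the line is 37/√2, and r² = 697.
Chord = 2√(r² − d²) = 2·√(25/2) = 5√2.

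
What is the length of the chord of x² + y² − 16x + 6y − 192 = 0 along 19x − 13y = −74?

Centre (8, −3), r² = 265. Perpendicular distance d from centre to line = |265| / √530 = 265/√530.
Half the chord is √(r² − d²) = √(265/2), so the full chord is √530.

√530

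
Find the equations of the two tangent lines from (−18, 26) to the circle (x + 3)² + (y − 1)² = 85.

A line y − (26) = m(x − (−18)) is tangent when its distance from (−3, 1) is √85:
[m·(15) − (−25)]² = 85(m² + 1)
14m² + 75m + 54 = 0, so m = −6/7 or m = −9/2.
With m = −6/7: 6x + 7y = 74. With m = −9/2: 9x + 2y = −110.

6x + 7y = 74 and 9x + 2y = −110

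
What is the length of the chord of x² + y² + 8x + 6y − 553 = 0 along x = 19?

The line gives x = 19. Substituting into the circle:
y² + 6y − 40 = 0
y = 4 or y = −10, giving (19, 4) and (19, −10).
Chord length = distance between (19, 4) and (19, −10) = √196 = 14.

14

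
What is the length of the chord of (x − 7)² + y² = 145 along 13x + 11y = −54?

Centre (7, 0), r² = 145. Perpendicular distance d from centre to line = |145| / √290 = 145/√290.
Half the chord is √(r² − d²) = √(145/2), so the full chord is √290.

√290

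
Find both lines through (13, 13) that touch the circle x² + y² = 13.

Write the tangent as mx − y + (13 − m·(13)) = 0 and set its distance from the centre to √13:
(−13m − (−13))² = 13(m² + 1)
6m² − 13m + 6 = 0, so m = 2/3 or m = 3/2.
Through (13, 13) these give 2x − 3y = −13 and 3x − 2y = 13.

2x − 3y = −13 and 3x − 2y = 13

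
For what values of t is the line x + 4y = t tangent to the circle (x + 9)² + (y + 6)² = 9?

Tangency holds when the distance from the centre (−9, −6) to the line equals the radius 3:
|1·(−9) + 4·(−6) − t| / √17 = 3
|t − (−33)| = 3√17.

t = −33 ± 3√17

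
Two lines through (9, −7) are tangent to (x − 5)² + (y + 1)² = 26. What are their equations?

x + 5y = −26 and 5x − y = 52

Write the tangent as mx − y + (−7 − m·(9)) = 0 and set its distance from the centre to √26:
[m·(−4) − (6)]² = 26(m² + 1)
5m² − 24m − 5 = 0, so m = −1/5 or m = 5.
Through (9, −7) these give x + 5y = −26 and 5x − y = 52.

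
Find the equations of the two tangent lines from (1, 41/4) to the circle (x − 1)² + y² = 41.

5x + 4y = 46 and 5x − 4y = −36

A line y − (41/4) = m(x − (1)) is tangent when its distance from (1, 0) is √41:
[m·(0) − (−41/4)]² = 41(m² + 1)
16m² − 25 = 0, so m = −5/4 or m = 5/4.
With m = −5/4: 5x + 4y = 46. With m = 5/4: 5x − 4y = −36.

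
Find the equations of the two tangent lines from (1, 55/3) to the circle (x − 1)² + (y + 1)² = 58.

7x − 3y = −48 and 7x + 3y = 62

Write the tangent as mx − y + (55/3 − m·(1)) = 0 and set its distance from the centre to √58:
[m·(0) − (−58/3)]² = 58(m² + 1)
9m² − 49 = 0, so m = 7/3 or m = −7/3.
With m = 7/3: 7x − 3y = −48. With m = −7/3: 7x + 3y = 62.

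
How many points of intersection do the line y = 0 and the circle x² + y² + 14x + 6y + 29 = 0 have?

Substituting the line into the circle gives x² + 14x + 29 = 0.
Discriminant = (14)² − 4·1·(29) = 80 > 0.
Two real roots: the line is a secant.

2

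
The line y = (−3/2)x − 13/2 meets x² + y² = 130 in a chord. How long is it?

Substitute y = (−13 − 3x)/2:
13x² + 78x − 351 = 0  ⟹  x² + 6x − 27 = 0
x = 3 or x = −9, giving (3, −11) and (−9, 7).
|(3, −11) − (−9, 7)| = √((12)² + (−18)²) = 6√13.

6√13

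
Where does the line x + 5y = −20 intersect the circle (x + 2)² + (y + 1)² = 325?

Express y = (−20 − x)/5 and substitute into the circle:
26x² + 130x − 7800 = 0  ⟹  x² + 5x − 300 = 0
x = 15 or x = −20, giving (15, −7) and (−20, 0).

(−20, 0) and (15, −7)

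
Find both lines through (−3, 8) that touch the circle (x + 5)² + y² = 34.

5x + 3y = 9 and 3x − 5y = −49

Let a tangent through (−3, 8) have slope m. Its distance from (−5, 0) must equal √34:
(−2m − (−8))² = 34(m² + 1)
15m² + 16m − 15 = 0, so m = −5/3 or m = 3/5.
With m = −5/3: 5x + 3y = 9. With m = 3/5: 3x − 5y = −49.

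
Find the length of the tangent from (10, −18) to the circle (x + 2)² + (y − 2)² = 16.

4√33

The centre is (−2, 2) and r = 4. The square of the distance from P to the centre is 144 + 400 = 544.
By the tangent–radius right angle, tangent length = √(|PO|² − r²) = √528 = 4√33.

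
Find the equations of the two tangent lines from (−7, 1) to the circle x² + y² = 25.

4x + 3y = −25 and 3x − 4y = −25

A line y − (1) = m(x − (−7)) is tangent when its distance from (0, 0) is 5:
[m·(7) − (−1)]² = 25(m² + 1)
12m² + 7m − 12 = 0, so m = −4/3 or m = 3/4.
With m = −4/3: 4x + 3y = −25. With m = 3/4: 3x − 4y = −25.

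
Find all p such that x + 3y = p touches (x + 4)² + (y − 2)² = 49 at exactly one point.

p = 2 ± 7√10

For a tangent, require d(centre, line) = r = 7.
|1·(−4) + 3·2 − p| / √10 = 7
|p − (2)| = 7√10.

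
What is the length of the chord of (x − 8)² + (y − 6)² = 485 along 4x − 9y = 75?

4√97

From the line, y = (−75 + 4x)/9. Substituting:
97x² − 2328x − 17460 = 0  ⟹  x² − 24x − 180 = 0
x = 30 or x = −6, giving (30, 5) and (−6, −11).
Chord length = distance between (30, 5) and (−6, −11) = √1552 = 4√97.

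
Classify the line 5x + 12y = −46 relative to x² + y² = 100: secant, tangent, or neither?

Centre (0, 0), r² = 100. Distance² from centre to line = (46)²/169 = 2116/169.
Since d² < r², the line cuts the circle twice.

secant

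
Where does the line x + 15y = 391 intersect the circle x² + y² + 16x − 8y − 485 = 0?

(−14, 27) and (1, 26)

Substitute y = (391 − x)/15:
226x² + 2938x − 3164 = 0  ⟹  x² + 13x − 14 = 0
x = 1 or x = −14, giving (1, 26) and (−14, 27).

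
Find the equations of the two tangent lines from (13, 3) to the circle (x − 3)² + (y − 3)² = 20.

A line y − (3) = m(x − (13)) is tangent when its distance from (3, 3) is 2√5:
(−10m − (0))² = 20(m² + 1)
4m² − 1 = 0, so m = 1/2 or m = −1/2.
Through (13, 3) these give x − 2y = 7 and x + 2y = 19.

x − 2y = 7 and x + 2y = 19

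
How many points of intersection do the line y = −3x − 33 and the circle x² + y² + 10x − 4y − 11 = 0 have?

1

Substituting the line into the circle gives 10x² + 220x + 1210 = 0.
Δ = 48400 − 48400 = 0.
A repeated root: the line is tangent.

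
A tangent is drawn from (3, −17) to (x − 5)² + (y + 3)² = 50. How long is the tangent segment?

5√6

The centre is (5, −3) and r = 5√2. The square of the distance from P to the centre is 4 + 196 = 200.
The tangent meets the radius at right angles, so tangent² = |PO|² − r² = 200 − 50 = 150.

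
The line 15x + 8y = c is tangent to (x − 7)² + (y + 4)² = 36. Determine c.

For a tangent, require d(centre, line) = r = 6.
|15·7 + 8·(−4) − c| / √289 = 6
|c − (73)| = 6·17, so c = 175 or c = −29.

c = −29 or c = 175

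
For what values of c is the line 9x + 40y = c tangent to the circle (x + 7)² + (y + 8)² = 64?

Tangency holds when the distance from the centre (−7, −8) to the line equals the radius 8:
|9·(−7) + 40·(−8) − c| / √1681 = 8
|c − (−383)| = 8·41, so c = −55 or c = −711.

c = −711 or c = −55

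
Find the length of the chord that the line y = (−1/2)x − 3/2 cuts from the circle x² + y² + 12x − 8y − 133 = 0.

Centre (−6, 4), r² = 185. Perpendicular distance d from centre to line = |5| / √5 = 5/√5.
Half the chord is √(r² − d²) = √(180), so the full chord is 12√5.

12√5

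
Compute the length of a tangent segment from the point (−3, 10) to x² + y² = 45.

8

With centre O = (0, 0), |OP|² = 109 and r² = 45.
The tangent meets the radius at right angles, so tangent² = |PO|² − r² = 109 − 45 = 64.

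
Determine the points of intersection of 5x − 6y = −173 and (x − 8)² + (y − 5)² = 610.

(−13, 18) and (−1, 28)

Express y = (173 + 5x)/6 and substitute into the circle:
61x² + 854x + 793 = 0  ⟹  x² + 14x + 13 = 0
x = −1 or x = −13, giving (−1, 28) and (−13, 18).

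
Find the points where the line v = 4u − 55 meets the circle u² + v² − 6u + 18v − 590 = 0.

(5, −35) and (17, 13)

Substitute v = 4u − 55:
17u² − 374u + 1445 = 0  ⟹  u² − 22u + 85 = 0
u = 17 or u = 5, giving (17, 13) and (5, −35).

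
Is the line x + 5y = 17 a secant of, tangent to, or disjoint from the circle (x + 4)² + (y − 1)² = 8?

Substituting the line into the circle gives 26x² + 176x + 344 = 0.
Δ = 30976 − 35776 = −4800.
No real roots: the line does not meet the circle.

disjoint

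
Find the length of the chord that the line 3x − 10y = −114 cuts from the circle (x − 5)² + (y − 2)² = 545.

4√109

From the line, y = (114 + 3x)/10. Substituting:
109x² − 436x − 43164 = 0  ⟹  x² − 4x − 396 = 0
x = 22 or x = −18, giving (22, 18) and (−18, 6).
|(22, 18) − (−18, 6)| = √((40)² + (12)²) = 4√109.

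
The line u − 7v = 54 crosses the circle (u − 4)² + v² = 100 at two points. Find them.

From the line, v = (−54 + u)/7. Substituting:
50u² − 500u − 1200 = 0  ⟹  u² − 10u − 24 = 0
u = 12 or u = −2, giving (12, −6) and (−2, −8).

(−2, −8) and (12, −6)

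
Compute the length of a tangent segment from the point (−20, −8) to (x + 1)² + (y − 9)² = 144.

√506

With centre O = (−1, 9), |OP|² = 650 and r² = 144.
The tangent meets the radius at right angles, so tangent² = |PO|² − r² = 650 − 144 = 506.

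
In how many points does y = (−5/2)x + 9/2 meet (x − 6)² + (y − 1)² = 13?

0

Centre (6, 1), r² = 13. Distance² from centre to line = (23)²/29 = 529/29.
Since d² > r², the line lies outside the circle.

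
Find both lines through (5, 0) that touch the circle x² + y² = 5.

Let a tangent through (5, 0) have slope m. Its distance from (0, 0) must equal √5:
(−5m − (0))² = 5(m² + 1)
4m² − 1 = 0, so m = 1/2 or m = −1/2.
Through (5, 0) these give x − 2y = 5 and x + 2y = 5.

x − 2y = 5 and x + 2y = 5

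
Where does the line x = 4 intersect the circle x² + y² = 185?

(4, −13) and (4, 13)

The line gives x = 4. Substituting into the circle:
y² − 169 = 0
y = 13 or y = −13, giving (4, 13) and (4, −13).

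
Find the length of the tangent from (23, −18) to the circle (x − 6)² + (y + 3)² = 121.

√393

With centre O = (6, −3), |OP|² = 514 and r² = 121.
Power of the point: PT² = |PO|² − r² = 393, so PT = √393.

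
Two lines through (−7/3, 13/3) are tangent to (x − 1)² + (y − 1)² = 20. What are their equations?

2x − y = −9 and x − 2y = −11

A line y − (13/3) = m(x − (−7/3)) is tangent when its distance from (1, 1) is 2√5:
(10/3m − (−10/3))² = 20(m² + 1)
2m² − 5m + 2 = 0, so m = 2 or m = 1/2.
With m = 2: 2x − y = −9. With m = 1/2: x − 2y = −11.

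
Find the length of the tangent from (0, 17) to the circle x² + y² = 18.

With centre O = (0, 0), |OP|² = 289 and r² = 18.
The tangent meets the radius at right angles, so tangent² = |PO|² − r² = 289 − 18 = 271.

√271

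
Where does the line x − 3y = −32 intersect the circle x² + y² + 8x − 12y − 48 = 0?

Express y = (32 + x)/3 and substitute into the circle:
10x² + 100x − 560 = 0  ⟹  x² + 10x − 56 = 0
x = 4 or x = −14, giving (4, 12) and (−14, 6).

(−14, 6) and (4, 12)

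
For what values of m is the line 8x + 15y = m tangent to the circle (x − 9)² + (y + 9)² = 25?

m = −148 or m = 22

For a tangent, require d(centre, line) = r = 5.
|8·9 + 15·(−9) − m| / √289 = 5
|m − (−63)| = 5·17, so m = 22 or m = −148.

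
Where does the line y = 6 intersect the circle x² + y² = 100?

(−8, 6) and (8, 6)

From the line, y = 6. Substituting:
x² − 64 = 0
x = 8 or x = −8, giving (8, 6) and (−8, 6).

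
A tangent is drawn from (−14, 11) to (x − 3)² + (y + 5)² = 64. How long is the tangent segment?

Centre (3, −5), r² = 64. |PO|² = (−17)² + (16)² = 545.
By the tangent–radius right angle, tangent length = √(|PO|² − r²) = √481.

√481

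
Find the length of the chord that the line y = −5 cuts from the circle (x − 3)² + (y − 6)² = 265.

24

Substitute y = −5:
x² − 6x − 135 = 0
x = 15 or x = −9, giving (15, −5) and (−9, −5).
|(15, −5) − (−9, −5)| = √((24)² + (0)²) = 24.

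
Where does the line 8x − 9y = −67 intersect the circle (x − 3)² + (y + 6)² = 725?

From the line, y = (67 + 8x)/9. Substituting:
145x² + 1450x − 43355 = 0  ⟹  x² + 10x − 299 = 0
x = 13 or x = −23, giving (13, 19) and (−23, −13).

(−23, −13) and (13, 19)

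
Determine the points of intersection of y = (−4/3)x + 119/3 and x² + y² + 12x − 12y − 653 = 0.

Substitute y = (119 − 4x)/3:
25x² − 700x + 4000 = 0  ⟹  x² − 28x + 160 = 0
x = 20 or x = 8, giving (20, 13) and (8, 29).

(8, 29) and (20, 13)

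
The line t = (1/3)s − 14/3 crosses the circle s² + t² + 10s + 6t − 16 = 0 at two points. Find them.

(−10, −8) and (2, −4)

Express t = (−14 + s)/3 and substitute into the circle:
10s² + 80s − 200 = 0  ⟹  s² + 8s − 20 = 0
s = 2 or s = −10, giving (2, −4) and (−10, −8).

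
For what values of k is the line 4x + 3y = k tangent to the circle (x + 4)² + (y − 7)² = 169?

k = −60 or k = 70

For a tangent, require d(centre, line) = r = 13.
|4·(−4) + 3·7 − k| / √25 = 13
|k − (5)| = 13·5, so k = 70 or k = −60.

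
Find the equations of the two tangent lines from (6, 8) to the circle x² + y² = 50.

7x + y = 50 and x − 7y = −50

Let a tangent through (6, 8) have slope m. Its distance from (0, 0) must equal 5√2:
(−6m − (−8))² = 50(m² + 1)
7m² + 48m − 7 = 0, so m = −7 or m = 1/7.
With m = −7: 7x + y = 50. With m = 1/7: x − 7y = −50.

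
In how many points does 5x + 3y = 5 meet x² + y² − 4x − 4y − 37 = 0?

2

Substituting the line into the circle gives 34x² − 26x − 368 = 0.
Δ = 676 − (−50048) = 50724.
Two real roots: the line is a secant.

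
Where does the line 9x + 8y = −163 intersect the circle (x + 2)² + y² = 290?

(−19, 1) and (−3, −17)

Express y = (−163 − 9x)/8 and substitute into the circle:
145x² + 3190x + 8265 = 0  ⟹  x² + 22x + 57 = 0
x = −3 or x = −19, giving (−3, −17) and (−19, 1).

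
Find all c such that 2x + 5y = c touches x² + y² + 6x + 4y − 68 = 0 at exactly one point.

Tangency holds when the distance from the centre (−3, −2) to the line equals the radius 9:
|2·(−3) + 5·(−2) − c| / √29 = 9
|c − (−16)| = 9√29.

c = −16 ± 9√29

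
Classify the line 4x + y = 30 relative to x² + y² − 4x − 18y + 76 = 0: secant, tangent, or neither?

Substituting the line into the circle gives 17x² − 172x + 436 = 0.
Δ = 29584 − 29648 = −64.
No real roots: the line does not meet the circle.

neither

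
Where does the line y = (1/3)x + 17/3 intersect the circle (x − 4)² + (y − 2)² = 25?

(1, 6) and (4, 7)

Substitute y = (17 + x)/3:
10x² − 50x + 40 = 0  ⟹  x² − 5x + 4 = 0
x = 4 or x = 1, giving (4, 7) and (1, 6).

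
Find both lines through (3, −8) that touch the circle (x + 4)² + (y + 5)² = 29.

Let a tangent through (3, −8) have slope m. Its distance from (−4, −5) must equal √29:
[m·(−7) − (3)]² = 29(m² + 1)
10m² + 21m − 10 = 0, so m = 2/5 or m = −5/2.
Through (3, −8) these give 2x − 5y = 46 and 5x + 2y = −1.

2x − 5y = 46 and 5x + 2y = −1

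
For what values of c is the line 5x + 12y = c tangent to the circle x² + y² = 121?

c = −143 or c = 143

Tangency holds when the distance from the centre (0, 0) to the line equals the radius 11:
|5·0 + 12·0 − c| / √169 = 11
|c| = 11·13, so c = 143 or c = −143.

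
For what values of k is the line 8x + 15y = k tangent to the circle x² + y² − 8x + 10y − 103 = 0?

k = −247 or k = 161

The line touches the circle iff its distance from (4, −5) is 12:
|8·4 + 15·(−5) − k| / √289 = 12
|k − (−43)| = 12·17, so k = 161 or k = −247.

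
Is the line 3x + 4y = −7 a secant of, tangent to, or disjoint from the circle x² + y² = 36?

Substituting the line into the circle gives 25x² + 42x − 527 = 0.
Δ = 1764 − (−52700) = 54464.
Two real roots: the line is a secant.

secant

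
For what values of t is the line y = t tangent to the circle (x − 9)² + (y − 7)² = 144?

t = −5 or t = 19

Tangency holds when the distance from the centre (9, 7) to the line equals the radius 12:
|0·9 + 1·7 − t| / √1 = 12
|t − (7)| = 12, so t = 19 or t = −5.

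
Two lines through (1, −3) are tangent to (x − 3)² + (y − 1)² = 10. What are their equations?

x − 3y = 10 and 3x + y = 0

Let a tangent through (1, −3) have slope m. Its distance from (3, 1) must equal √10:
(2m − (4))² = 10(m² + 1)
3m² + 8m − 3 = 0, so m = 1/3 or m = −3.
With m = 1/3: x − 3y = 10. With m = −3: 3x + y = 0.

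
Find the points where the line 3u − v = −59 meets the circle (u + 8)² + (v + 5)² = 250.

(−23, −10) and (−17, 8)

From the line, v = 3u + 59. Substituting:
10u² + 400u + 3910 = 0  ⟹  u² + 40u + 391 = 0
u = −17 or u = −23, giving (−17, 8) and (−23, −10).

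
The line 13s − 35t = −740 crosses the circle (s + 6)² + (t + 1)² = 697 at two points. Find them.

(−30, 10) and (5, 23)

From the line, t = (740 + 13s)/35. Substituting:
1394s² + 34850s − 209100 = 0  ⟹  s² + 25s − 150 = 0
s = 5 or s = −30, giving (5, 23) and (−30, 10).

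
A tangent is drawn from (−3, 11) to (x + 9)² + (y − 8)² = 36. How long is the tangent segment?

3

The centre is (−9, 8) and r = 6. The square of the distance from P to the centre is 36 + 9 = 45.
By the tangent–radius right angle, tangent length = √(|PO|² − r²) = √9 = 3.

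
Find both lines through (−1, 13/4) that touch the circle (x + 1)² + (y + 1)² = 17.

x + 4y = 12 and x − 4y = −14

Let a tangent through (−1, 13/4) have slope m. Its distance from (−1, −1) must equal √17:
(0m − (−17/4))² = 17(m² + 1)
16m² − 1 = 0, so m = −1/4 or m = 1/4.
With m = −1/4: x + 4y = 12. With m = 1/4: x − 4y = −14.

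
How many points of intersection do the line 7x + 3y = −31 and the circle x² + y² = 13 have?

Substituting the line into the circle gives 58x² + 434x + 844 = 0.
Discriminant = (434)² − 4·58·(844) = −7452 < 0.
No real roots: the line does not meet the circle.

0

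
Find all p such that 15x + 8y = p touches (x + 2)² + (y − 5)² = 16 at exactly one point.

Tangency holds when the distance from the centre (−2, 5) to the line equals the radius 4:
|15·(−2) + 8·5 − p| / √289 = 4
|p − (10)| = 4·17, so p = 78 or p = −58.

p = −58 or p = 78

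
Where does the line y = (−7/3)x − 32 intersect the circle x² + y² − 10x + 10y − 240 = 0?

Substitute y = (−96 − 7x)/3:
58x² + 1044x + 4176 = 0  ⟹  x² + 18x + 72 = 0
x = −6 or x = −12, giving (−6, −18) and (−12, −4).

(−12, −4) and (−6, −18)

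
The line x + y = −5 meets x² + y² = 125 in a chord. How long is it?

15√2

Centre (0, 0), r² = 125. Perpendicular distance d from centre to line = |5| / √2 = 5/√2.
Chord = 2√(r² − d²) = 2·√(225/2) = 15√2.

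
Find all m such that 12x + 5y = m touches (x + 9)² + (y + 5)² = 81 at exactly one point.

The line touches the circle iff its distance from (−9, −5) is 9:
|12·(−9) + 5·(−5) − m| / √169 = 9
|m − (−133)| = 9·13, so m = −16 or m = −250.

m = −250 or m = −16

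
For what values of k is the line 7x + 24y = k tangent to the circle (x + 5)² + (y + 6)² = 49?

k = −354 or k = −4

For a tangent, require d(centre, line) = r = 7.
|7·(−5) + 24·(−6) − k| / √625 = 7
|k − (−179)| = 7·25, so k = −4 or k = −354.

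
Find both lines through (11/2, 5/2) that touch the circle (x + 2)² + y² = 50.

x + y = 8 and 7x − y = 36

Write the tangent as mx − y + (5/2 − m·(11/2)) = 0 and set its distance from the centre to 5√2:
(−15/2m − (−5/2))² = 50(m² + 1)
m² − 6m − 7 = 0, so m = −1 or m = 7.
Through (11/2, 5/2) these give x + y = 8 and 7x − y = 36.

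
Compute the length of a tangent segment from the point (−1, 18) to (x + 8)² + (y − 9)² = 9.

11

The centre is (−8, 9) and r = 3. The square of the distance from P to the centre is 49 + 81 = 130.
The tangent meets the radius at right angles, so tangent² = |PO|² − r² = 130 − 9 = 121.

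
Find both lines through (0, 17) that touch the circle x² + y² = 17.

Let a tangent through (0, 17) have slope m. Its distance from (0, 0) must equal √17:
(0m − (−17))² = 17(m² + 1)
m² − 16 = 0, so m = 4 or m = −4.
Through (0, 17) these give 4x − y = −17 and 4x + y = 17.

4x − y = −17 and 4x + y = 17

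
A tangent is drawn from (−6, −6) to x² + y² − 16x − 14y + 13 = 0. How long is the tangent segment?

With centre O = (8, 7), |OP|² = 365 and r² = 100.
The tangent meets the radius at right angles, so tangent² = |PO|² − r² = 365 − 100 = 265.

√265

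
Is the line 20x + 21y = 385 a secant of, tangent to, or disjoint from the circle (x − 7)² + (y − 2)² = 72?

Substituting the line into the circle gives 841x² − 19894x + 107506 = 0.
Δ = 395771236 − 361650184 = 34121052.
Two real roots: the line is a secant.

secant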